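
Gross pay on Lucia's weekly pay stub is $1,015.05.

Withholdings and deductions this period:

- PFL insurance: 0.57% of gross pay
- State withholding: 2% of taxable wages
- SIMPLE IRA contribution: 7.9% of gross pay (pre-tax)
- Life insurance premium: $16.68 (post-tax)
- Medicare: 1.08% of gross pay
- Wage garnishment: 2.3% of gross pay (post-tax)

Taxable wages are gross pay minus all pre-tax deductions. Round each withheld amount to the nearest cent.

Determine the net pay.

$859.38

SIMPLE IRA contribution: $1,015.05 × 0.079 = $80.19
Taxable wages = $1,015.05 − $80.19 = $934.86
State withholding: $934.86 × 0.02 = $18.70
Medicare: $1,015.05 × 0.0108 = $10.96
PFL insurance: $1,015.05 × 0.0057 = $5.79
Life insurance premium: $16.68
Wage garnishment: $1,015.05 × 0.023 = $23.35
Total deductions = $80.19 + $18.70 + $10.96 + $5.79 + $16.68 + $23.35 = $155.67
Net pay = $1,015.05 − $155.67 = $859.38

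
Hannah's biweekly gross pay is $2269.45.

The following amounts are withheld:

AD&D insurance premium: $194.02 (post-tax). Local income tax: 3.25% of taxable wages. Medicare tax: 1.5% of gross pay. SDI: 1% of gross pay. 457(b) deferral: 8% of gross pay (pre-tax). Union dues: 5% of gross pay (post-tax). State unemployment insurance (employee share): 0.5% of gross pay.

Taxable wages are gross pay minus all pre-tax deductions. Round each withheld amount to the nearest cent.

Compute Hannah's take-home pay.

457(b) deferral: $2269.45 × 0.08 = $181.56
Taxable wages = $2269.45 − $181.56 = $2087.89
Local income tax: $2087.89 × 0.0325 = $67.86
Medicare tax: $2269.45 × 0.015 = $34.04
SDI: $2269.45 × 0.01 = $22.69
State unemployment insurance (employee share): $2269.45 × 0.005 = $11.35
Union dues: $2269.45 × 0.05 = $113.47
AD&D insurance premium: $194.02
Total deductions = $181.56 + $67.86 + $34.04 + $22.69 + $11.35 + $113.47 + $194.02 = $624.99
Net pay = $2269.45 − $624.99 = $1644.46

$1644.46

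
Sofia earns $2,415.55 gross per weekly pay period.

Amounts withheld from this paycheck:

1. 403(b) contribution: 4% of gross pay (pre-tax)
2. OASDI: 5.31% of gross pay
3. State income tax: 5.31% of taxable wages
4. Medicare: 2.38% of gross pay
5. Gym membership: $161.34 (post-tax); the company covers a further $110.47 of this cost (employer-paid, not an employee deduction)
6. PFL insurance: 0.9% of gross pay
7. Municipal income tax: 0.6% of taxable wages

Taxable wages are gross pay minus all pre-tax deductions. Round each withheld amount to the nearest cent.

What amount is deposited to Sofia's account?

$1,813.04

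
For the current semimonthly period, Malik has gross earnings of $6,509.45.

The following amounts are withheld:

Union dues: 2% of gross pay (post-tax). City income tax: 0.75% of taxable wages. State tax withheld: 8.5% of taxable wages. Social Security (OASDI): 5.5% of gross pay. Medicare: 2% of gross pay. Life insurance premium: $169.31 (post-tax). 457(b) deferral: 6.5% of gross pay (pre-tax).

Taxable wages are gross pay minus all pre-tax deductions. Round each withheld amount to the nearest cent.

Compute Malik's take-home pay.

$4,735.64

457(b) deferral: $6,509.45 × 0.065 = $423.11
Taxable wages = $6,509.45 − $423.11 = $6,086.34
City income tax: $6,086.34 × 0.0075 = $45.65
State tax withheld: $6,086.34 × 0.085 = $517.34
Medicare: $6,509.45 × 0.02 = $130.19
Social Security (OASDI): $6,509.45 × 0.055 = $358.02
Life insurance premium: $169.31
Union dues: $6,509.45 × 0.02 = $130.19
Total deductions = $423.11 + $45.65 + $517.34 + $130.19 + $358.02 + $169.31 + $130.19 = $1,773.81
Net pay = $6,509.45 − $1,773.81 = $4,735.64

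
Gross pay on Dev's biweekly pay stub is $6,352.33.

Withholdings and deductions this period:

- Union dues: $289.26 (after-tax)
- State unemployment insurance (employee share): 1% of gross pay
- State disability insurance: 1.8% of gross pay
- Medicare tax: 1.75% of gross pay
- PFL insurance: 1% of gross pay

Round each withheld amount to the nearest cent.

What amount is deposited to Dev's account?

State unemployment insurance (employee share): $6,352.33 × 0.01 = $63.52
PFL insurance: $6,352.33 × 0.01 = $63.52
State disability insurance: $6,352.33 × 0.018 = $114.34
Medicare tax: $6,352.33 × 0.0175 = $111.17
Union dues: $289.26
Total deductions = $63.52 + $63.52 + $114.34 + $111.17 + $289.26 = $641.81
Net pay = $6,352.33 − $641.81 = $5,710.52

$5,710.52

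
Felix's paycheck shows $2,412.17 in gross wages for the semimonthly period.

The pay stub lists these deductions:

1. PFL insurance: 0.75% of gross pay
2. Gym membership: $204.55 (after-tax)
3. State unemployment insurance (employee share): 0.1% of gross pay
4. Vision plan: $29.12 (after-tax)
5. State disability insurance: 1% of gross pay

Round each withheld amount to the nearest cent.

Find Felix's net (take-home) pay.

$2,133.88

PFL insurance: $2,412.17 × 0.0075 = $18.09
State disability insurance: $2,412.17 × 0.01 = $24.12
State unemployment insurance (employee share): $2,412.17 × 0.001 = $2.41
Vision plan: $29.12
Gym membership: $204.55
Total deductions = $18.09 + $24.12 + $2.41 + $29.12 + $204.55 = $278.29
Net pay = $2,412.17 − $278.29 = $2,133.88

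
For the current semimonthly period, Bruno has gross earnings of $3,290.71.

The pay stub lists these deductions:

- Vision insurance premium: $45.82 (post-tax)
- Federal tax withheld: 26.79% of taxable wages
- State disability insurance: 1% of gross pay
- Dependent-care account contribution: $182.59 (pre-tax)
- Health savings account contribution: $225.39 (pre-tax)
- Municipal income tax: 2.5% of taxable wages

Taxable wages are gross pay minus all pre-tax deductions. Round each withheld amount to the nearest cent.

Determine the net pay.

$1,959.65

Health savings account contribution: $225.39
Dependent-care account contribution: $182.59
Pre-tax total = $225.39 + $182.59 = $407.98
Taxable wages = $3,290.71 − $407.98 = $2,882.73
Federal tax withheld: $2,882.73 × 0.2679 = $772.28
Municipal income tax: $2,882.73 × 0.025 = $72.07
State disability insurance: $3,290.71 × 0.01 = $32.91
Vision insurance premium: $45.82
Total deductions = $225.39 + $182.59 + $772.28 + $72.07 + $32.91 + $45.82 = $1,331.06
Net pay = $3,290.71 − $1,331.06 = $1,959.65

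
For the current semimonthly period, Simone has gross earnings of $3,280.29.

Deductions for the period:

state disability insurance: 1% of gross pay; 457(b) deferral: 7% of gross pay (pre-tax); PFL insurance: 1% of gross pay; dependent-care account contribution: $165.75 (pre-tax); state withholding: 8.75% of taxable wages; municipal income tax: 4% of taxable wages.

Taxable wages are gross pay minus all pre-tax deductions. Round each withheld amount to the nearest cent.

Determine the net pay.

Dependent-care account contribution: $165.75
457(b) deferral: $3,280.29 × 0.07 = $229.62
Pre-tax total = $165.75 + $229.62 = $395.37
Taxable wages = $3,280.29 − $395.37 = $2,884.92
Municipal income tax: $2,884.92 × 0.04 = $115.40
State withholding: $2,884.92 × 0.0875 = $252.43
State disability insurance: $3,280.29 × 0.01 = $32.80
PFL insurance: $3,280.29 × 0.01 = $32.80
Total deductions = $165.75 + $229.62 + $115.40 + $252.43 + $32.80 + $32.80 = $828.80
Net pay = $3,280.29 − $828.80 = $2,451.49

$2,451.49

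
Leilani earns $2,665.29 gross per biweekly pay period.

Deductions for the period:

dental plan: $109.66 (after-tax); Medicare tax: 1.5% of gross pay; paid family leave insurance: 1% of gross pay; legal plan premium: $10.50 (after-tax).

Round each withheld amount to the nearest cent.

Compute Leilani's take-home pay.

Paid family leave insurance: $2,665.29 × 0.01 = $26.65
Medicare tax: $2,665.29 × 0.015 = $39.98
Legal plan premium: $10.50
Dental plan: $109.66
Total deductions = $26.65 + $39.98 + $10.50 + $109.66 = $186.79
Net pay = $2,665.29 − $186.79 = $2,478.50

$2,478.50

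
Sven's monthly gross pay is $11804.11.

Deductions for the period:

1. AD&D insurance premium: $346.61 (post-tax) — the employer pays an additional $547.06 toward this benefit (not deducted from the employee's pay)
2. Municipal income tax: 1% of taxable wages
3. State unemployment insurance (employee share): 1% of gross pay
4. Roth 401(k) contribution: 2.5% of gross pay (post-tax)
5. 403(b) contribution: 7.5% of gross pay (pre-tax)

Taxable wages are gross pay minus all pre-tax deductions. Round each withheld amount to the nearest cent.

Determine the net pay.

403(b) contribution: $11804.11 × 0.075 = $885.31
Taxable wages = $11804.11 − $885.31 = $10918.80
Municipal income tax: $10918.80 × 0.01 = $109.19
State unemployment insurance (employee share): $11804.11 × 0.01 = $118.04
Roth 401(k) contribution: $11804.11 × 0.025 = $295.10
AD&D insurance premium: $346.61
(Employer's $547.06 toward AD&D insurance premium is not withheld from the employee.)
Total deductions = $885.31 + $109.19 + $118.04 + $295.10 + $346.61 = $1754.25
Net pay = $11804.11 − $1754.25 = $10049.86

$10049.86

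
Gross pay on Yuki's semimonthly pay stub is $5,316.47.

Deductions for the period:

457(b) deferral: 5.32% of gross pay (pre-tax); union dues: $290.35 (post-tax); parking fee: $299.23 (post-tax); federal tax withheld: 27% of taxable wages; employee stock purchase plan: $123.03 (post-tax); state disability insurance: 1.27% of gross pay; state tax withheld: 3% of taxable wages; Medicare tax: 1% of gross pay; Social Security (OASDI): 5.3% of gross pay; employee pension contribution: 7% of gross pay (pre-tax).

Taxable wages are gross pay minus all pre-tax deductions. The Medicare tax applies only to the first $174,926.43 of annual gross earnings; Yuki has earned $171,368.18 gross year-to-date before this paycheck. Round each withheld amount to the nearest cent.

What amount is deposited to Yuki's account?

Employee pension contribution: $5,316.47 × 0.07 = $372.15
457(b) deferral: $5,316.47 × 0.0532 = $282.84
Pre-tax total = $372.15 + $282.84 = $654.99
Taxable wages = $5,316.47 − $654.99 = $4,661.48
State tax withheld: $4,661.48 × 0.03 = $139.84
Federal tax withheld: $4,661.48 × 0.27 = $1,258.60
State disability insurance: $5,316.47 × 0.0127 = $67.52
Social Security (OASDI): $5,316.47 × 0.053 = $281.77
Medicare tax: only $174,926.43 − $171,368.18 = $3,558.25 of this check is subject → $3,558.25 × 0.01 = $35.58
Employee stock purchase plan: $123.03
Union dues: $290.35
Parking fee: $299.23
Total deductions = $372.15 + $282.84 + $139.84 + $1,258.60 + $67.52 + $281.77 + $35.58 + $123.03 + $290.35 + $299.23 = $3,150.91
Net pay = $5,316.47 − $3,150.91 = $2,165.56

$2,165.56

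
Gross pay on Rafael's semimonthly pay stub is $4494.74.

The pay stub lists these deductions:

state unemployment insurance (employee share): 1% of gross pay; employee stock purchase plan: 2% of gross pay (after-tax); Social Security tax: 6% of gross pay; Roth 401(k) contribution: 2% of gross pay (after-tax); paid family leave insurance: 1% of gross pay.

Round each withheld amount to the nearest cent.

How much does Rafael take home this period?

$3955.38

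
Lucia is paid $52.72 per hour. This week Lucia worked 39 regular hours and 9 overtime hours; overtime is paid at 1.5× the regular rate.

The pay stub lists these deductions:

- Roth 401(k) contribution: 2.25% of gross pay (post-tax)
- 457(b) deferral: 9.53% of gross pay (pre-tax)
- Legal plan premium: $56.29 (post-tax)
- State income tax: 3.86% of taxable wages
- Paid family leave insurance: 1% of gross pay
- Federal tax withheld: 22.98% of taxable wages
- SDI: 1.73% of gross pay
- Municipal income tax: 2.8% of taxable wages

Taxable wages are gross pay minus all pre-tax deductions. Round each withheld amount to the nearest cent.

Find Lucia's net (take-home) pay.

$1,567.70

Regular pay: 39 × $52.72 = $2,056.08
Overtime pay: 9 × $52.72 × 1.5 = $711.72
Gross pay = $2,056.08 + $711.72 = $2,767.80
457(b) deferral: $2,767.80 × 0.0953 = $263.77
Taxable wages = $2,767.80 − $263.77 = $2,504.03
Federal tax withheld: $2,504.03 × 0.2298 = $575.43
Municipal income tax: $2,504.03 × 0.028 = $70.11
State income tax: $2,504.03 × 0.0386 = $96.66
SDI: $2,767.80 × 0.0173 = $47.88
Paid family leave insurance: $2,767.80 × 0.01 = $27.68
Roth 401(k) contribution: $2,767.80 × 0.0225 = $62.28
Legal plan premium: $56.29
Total deductions = $263.77 + $575.43 + $70.11 + $96.66 + $47.88 + $27.68 + $62.28 + $56.29 = $1,200.10
Net pay = $2,767.80 − $1,200.10 = $1,567.70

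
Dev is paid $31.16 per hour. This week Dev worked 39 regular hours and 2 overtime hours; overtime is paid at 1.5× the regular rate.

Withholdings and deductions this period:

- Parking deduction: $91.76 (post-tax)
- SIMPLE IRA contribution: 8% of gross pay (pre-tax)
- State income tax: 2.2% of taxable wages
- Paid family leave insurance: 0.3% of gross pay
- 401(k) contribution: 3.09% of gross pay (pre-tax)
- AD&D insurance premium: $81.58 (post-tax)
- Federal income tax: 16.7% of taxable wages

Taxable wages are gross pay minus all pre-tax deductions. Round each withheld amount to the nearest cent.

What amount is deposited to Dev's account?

$766.39

Regular pay: 39 × $31.16 = $1,215.24
Overtime pay: 2 × $31.16 × 1.5 = $93.48
Gross pay = $1,215.24 + $93.48 = $1,308.72
SIMPLE IRA contribution: $1,308.72 × 0.08 = $104.70
401(k) contribution: $1,308.72 × 0.0309 = $40.44
Pre-tax total = $104.70 + $40.44 = $145.14
Taxable wages = $1,308.72 − $145.14 = $1,163.58
State income tax: $1,163.58 × 0.022 = $25.60
Federal income tax: $1,163.58 × 0.167 = $194.32
Paid family leave insurance: $1,308.72 × 0.003 = $3.93
AD&D insurance premium: $81.58
Parking deduction: $91.76
Total deductions = $104.70 + $40.44 + $25.60 + $194.32 + $3.93 + $81.58 + $91.76 = $542.33
Net pay = $1,308.72 − $542.33 = $766.39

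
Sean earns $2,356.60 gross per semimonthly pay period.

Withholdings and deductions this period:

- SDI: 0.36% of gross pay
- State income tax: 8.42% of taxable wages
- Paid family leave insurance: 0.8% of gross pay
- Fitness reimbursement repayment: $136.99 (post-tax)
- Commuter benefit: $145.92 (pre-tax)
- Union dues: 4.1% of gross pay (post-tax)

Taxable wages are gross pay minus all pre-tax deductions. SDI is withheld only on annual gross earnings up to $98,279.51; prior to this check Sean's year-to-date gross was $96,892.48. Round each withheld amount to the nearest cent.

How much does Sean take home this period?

$1,767.09

Commuter benefit: $145.92
Taxable wages = $2,356.60 − $145.92 = $2,210.68
State income tax: $2,210.68 × 0.0842 = $186.14
SDI: only $98,279.51 − $96,892.48 = $1,387.03 of this check is subject → $1,387.03 × 0.0036 = $4.99
Paid family leave insurance: $2,356.60 × 0.008 = $18.85
Union dues: $2,356.60 × 0.041 = $96.62
Fitness reimbursement repayment: $136.99
Total deductions = $145.92 + $186.14 + $4.99 + $18.85 + $96.62 + $136.99 = $589.51
Net pay = $2,356.60 − $589.51 = $1,767.09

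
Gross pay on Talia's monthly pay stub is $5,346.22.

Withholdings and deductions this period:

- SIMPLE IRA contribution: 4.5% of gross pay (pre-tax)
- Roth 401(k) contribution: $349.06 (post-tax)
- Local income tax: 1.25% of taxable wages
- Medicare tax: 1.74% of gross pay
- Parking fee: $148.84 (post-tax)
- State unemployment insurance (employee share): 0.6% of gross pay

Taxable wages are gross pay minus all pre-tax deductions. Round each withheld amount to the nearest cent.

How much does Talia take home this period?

SIMPLE IRA contribution: $5,346.22 × 0.045 = $240.58
Taxable wages = $5,346.22 − $240.58 = $5,105.64
Local income tax: $5,105.64 × 0.0125 = $63.82
State unemployment insurance (employee share): $5,346.22 × 0.006 = $32.08
Medicare tax: $5,346.22 × 0.0174 = $93.02
Parking fee: $148.84
Roth 401(k) contribution: $349.06
Total deductions = $240.58 + $63.82 + $32.08 + $93.02 + $148.84 + $349.06 = $927.40
Net pay = $5,346.22 − $927.40 = $4,418.82

$4,418.82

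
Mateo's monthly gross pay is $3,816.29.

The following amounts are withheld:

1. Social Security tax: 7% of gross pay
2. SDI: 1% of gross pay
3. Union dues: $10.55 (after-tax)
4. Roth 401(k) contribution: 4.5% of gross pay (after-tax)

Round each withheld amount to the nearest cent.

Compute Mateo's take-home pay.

SDI: $3,816.29 × 0.01 = $38.16
Social Security tax: $3,816.29 × 0.07 = $267.14
Union dues: $10.55
Roth 401(k) contribution: $3,816.29 × 0.045 = $171.73
Total deductions = $38.16 + $267.14 + $10.55 + $171.73 = $487.58
Net pay = $3,816.29 − $487.58 = $3,328.71

$3,328.71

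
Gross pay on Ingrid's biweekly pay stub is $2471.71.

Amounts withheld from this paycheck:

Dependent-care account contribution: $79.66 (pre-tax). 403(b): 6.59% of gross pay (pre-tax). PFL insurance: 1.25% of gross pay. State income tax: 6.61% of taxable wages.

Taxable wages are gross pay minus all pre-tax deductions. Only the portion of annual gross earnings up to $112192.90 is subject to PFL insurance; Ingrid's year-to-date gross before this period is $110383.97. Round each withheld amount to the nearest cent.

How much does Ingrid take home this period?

$2059.20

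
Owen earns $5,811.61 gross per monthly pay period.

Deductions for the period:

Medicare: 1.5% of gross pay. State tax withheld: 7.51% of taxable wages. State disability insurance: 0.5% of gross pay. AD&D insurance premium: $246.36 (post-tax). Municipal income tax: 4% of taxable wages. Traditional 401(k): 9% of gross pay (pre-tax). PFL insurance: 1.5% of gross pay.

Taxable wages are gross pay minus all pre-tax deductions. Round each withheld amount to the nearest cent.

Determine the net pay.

Traditional 401(k): $5,811.61 × 0.09 = $523.04
Taxable wages = $5,811.61 − $523.04 = $5,288.57
State tax withheld: $5,288.57 × 0.0751 = $397.17
Municipal income tax: $5,288.57 × 0.04 = $211.54
PFL insurance: $5,811.61 × 0.015 = $87.17
State disability insurance: $5,811.61 × 0.005 = $29.06
Medicare: $5,811.61 × 0.015 = $87.17
AD&D insurance premium: $246.36
Total deductions = $523.04 + $397.17 + $211.54 + $87.17 + $29.06 + $87.17 + $246.36 = $1,581.51
Net pay = $5,811.61 − $1,581.51 = $4,230.10

$4,230.10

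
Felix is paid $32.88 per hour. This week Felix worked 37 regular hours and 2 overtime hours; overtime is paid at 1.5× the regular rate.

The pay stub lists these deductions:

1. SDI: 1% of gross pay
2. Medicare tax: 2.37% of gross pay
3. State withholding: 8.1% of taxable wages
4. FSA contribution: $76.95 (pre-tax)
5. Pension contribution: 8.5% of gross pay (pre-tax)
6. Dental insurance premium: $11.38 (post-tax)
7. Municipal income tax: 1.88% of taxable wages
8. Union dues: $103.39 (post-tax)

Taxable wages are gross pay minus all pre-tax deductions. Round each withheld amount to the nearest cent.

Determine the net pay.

$854.95

Regular pay: 37 × $32.88 = $1216.56
Overtime pay: 2 × $32.88 × 1.5 = $98.64
Gross pay = $1216.56 + $98.64 = $1315.20
FSA contribution: $76.95
Pension contribution: $1315.20 × 0.085 = $111.79
Pre-tax total = $76.95 + $111.79 = $188.74
Taxable wages = $1315.20 − $188.74 = $1126.46
Municipal income tax: $1126.46 × 0.0188 = $21.18
State withholding: $1126.46 × 0.081 = $91.24
Medicare tax: $1315.20 × 0.0237 = $31.17
SDI: $1315.20 × 0.01 = $13.15
Union dues: $103.39
Dental insurance premium: $11.38
Total deductions = $76.95 + $111.79 + $21.18 + $91.24 + $31.17 + $13.15 + $103.39 + $11.38 = $460.25
Net pay = $1315.20 − $460.25 = $854.95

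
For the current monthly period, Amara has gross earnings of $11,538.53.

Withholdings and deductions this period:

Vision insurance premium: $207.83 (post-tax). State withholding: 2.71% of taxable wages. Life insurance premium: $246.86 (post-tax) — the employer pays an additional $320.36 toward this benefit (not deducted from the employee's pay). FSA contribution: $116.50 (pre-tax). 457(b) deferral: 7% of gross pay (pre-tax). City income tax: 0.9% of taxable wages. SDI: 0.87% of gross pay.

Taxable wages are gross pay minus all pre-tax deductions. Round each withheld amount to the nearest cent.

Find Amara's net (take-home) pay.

FSA contribution: $116.50
457(b) deferral: $11,538.53 × 0.07 = $807.70
Pre-tax total = $116.50 + $807.70 = $924.20
Taxable wages = $11,538.53 − $924.20 = $10,614.33
State withholding: $10,614.33 × 0.0271 = $287.65
City income tax: $10,614.33 × 0.009 = $95.53
SDI: $11,538.53 × 0.0087 = $100.39
Vision insurance premium: $207.83
Life insurance premium: $246.86
(Employer's $320.36 toward life insurance premium is not withheld from the employee.)
Total deductions = $116.50 + $807.70 + $287.65 + $95.53 + $100.39 + $207.83 + $246.86 = $1,862.46
Net pay = $11,538.53 − $1,862.46 = $9,676.07

$9,676.07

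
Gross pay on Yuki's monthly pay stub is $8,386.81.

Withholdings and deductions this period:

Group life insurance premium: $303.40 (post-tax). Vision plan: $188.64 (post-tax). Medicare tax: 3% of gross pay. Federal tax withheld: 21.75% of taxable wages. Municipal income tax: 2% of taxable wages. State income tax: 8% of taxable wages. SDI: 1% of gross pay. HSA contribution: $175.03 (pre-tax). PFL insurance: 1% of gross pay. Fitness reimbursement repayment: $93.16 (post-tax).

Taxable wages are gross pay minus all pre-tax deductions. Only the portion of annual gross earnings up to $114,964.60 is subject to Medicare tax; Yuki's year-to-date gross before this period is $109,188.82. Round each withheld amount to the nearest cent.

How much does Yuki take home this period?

$4,678.33

HSA contribution: $175.03
Taxable wages = $8,386.81 − $175.03 = $8,211.78
Federal tax withheld: $8,211.78 × 0.2175 = $1,786.06
State income tax: $8,211.78 × 0.08 = $656.94
Municipal income tax: $8,211.78 × 0.02 = $164.24
SDI: $8,386.81 × 0.01 = $83.87
PFL insurance: $8,386.81 × 0.01 = $83.87
Medicare tax: only $114,964.60 − $109,188.82 = $5,775.78 of this check is subject → $5,775.78 × 0.03 = $173.27
Vision plan: $188.64
Group life insurance premium: $303.40
Fitness reimbursement repayment: $93.16
Total deductions = $175.03 + $1,786.06 + $656.94 + $164.24 + $83.87 + $83.87 + $173.27 + $188.64 + $303.40 + $93.16 = $3,708.48
Net pay = $8,386.81 − $3,708.48 = $4,678.33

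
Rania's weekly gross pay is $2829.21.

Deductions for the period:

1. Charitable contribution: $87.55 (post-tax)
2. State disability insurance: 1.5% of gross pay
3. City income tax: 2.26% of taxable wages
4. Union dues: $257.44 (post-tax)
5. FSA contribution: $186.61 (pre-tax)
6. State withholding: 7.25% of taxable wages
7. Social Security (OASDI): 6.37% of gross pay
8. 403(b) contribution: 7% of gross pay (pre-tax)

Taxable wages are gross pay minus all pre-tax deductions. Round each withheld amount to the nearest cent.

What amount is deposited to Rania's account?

$1644.43

403(b) contribution: $2829.21 × 0.07 = $198.04
FSA contribution: $186.61
Pre-tax total = $198.04 + $186.61 = $384.65
Taxable wages = $2829.21 − $384.65 = $2444.56
City income tax: $2444.56 × 0.0226 = $55.25
State withholding: $2444.56 × 0.0725 = $177.23
Social Security (OASDI): $2829.21 × 0.0637 = $180.22
State disability insurance: $2829.21 × 0.015 = $42.44
Charitable contribution: $87.55
Union dues: $257.44
Total deductions = $198.04 + $186.61 + $55.25 + $177.23 + $180.22 + $42.44 + $87.55 + $257.44 = $1184.78
Net pay = $2829.21 − $1184.78 = $1644.43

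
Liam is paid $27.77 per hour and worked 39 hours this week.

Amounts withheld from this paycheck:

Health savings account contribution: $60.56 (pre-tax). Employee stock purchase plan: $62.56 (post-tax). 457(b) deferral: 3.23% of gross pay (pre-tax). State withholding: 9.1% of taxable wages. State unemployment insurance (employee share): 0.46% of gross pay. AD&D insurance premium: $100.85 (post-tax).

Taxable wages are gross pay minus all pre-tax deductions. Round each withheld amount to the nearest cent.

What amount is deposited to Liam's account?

Gross pay: 39 × $27.77 = $1,083.03
457(b) deferral: $1,083.03 × 0.0323 = $34.98
Health savings account contribution: $60.56
Pre-tax total = $34.98 + $60.56 = $95.54
Taxable wages = $1,083.03 − $95.54 = $987.49
State withholding: $987.49 × 0.091 = $89.86
State unemployment insurance (employee share): $1,083.03 × 0.0046 = $4.98
AD&D insurance premium: $100.85
Employee stock purchase plan: $62.56
Total deductions = $34.98 + $60.56 + $89.86 + $4.98 + $100.85 + $62.56 = $353.79
Net pay = $1,083.03 − $353.79 = $729.24

$729.24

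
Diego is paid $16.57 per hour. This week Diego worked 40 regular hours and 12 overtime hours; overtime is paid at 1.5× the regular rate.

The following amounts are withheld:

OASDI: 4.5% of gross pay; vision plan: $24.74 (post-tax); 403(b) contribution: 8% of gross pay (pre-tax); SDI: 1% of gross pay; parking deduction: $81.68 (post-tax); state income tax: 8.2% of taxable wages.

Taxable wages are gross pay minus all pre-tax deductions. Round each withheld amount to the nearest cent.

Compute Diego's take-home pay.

$652.40

Regular pay: 40 × $16.57 = $662.80
Overtime pay: 12 × $16.57 × 1.5 = $298.26
Gross pay = $662.80 + $298.26 = $961.06
403(b) contribution: $961.06 × 0.08 = $76.88
Taxable wages = $961.06 − $76.88 = $884.18
State income tax: $884.18 × 0.082 = $72.50
SDI: $961.06 × 0.01 = $9.61
OASDI: $961.06 × 0.045 = $43.25
Parking deduction: $81.68
Vision plan: $24.74
Total deductions = $76.88 + $72.50 + $9.61 + $43.25 + $81.68 + $24.74 = $308.66
Net pay = $961.06 − $308.66 = $652.40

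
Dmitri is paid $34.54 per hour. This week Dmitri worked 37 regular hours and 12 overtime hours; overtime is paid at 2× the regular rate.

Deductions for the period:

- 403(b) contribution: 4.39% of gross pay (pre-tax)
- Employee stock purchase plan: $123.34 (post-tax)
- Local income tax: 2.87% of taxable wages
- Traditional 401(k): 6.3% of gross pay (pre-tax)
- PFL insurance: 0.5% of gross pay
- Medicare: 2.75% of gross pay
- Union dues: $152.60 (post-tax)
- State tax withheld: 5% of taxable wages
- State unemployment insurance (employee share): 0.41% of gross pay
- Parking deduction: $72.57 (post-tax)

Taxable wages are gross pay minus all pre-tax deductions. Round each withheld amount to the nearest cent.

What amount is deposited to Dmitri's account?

$1,307.99

Regular pay: 37 × $34.54 = $1,277.98
Overtime pay: 12 × $34.54 × 2 = $828.96
Gross pay = $1,277.98 + $828.96 = $2,106.94
Traditional 401(k): $2,106.94 × 0.063 = $132.74
403(b) contribution: $2,106.94 × 0.0439 = $92.49
Pre-tax total = $132.74 + $92.49 = $225.23
Taxable wages = $2,106.94 − $225.23 = $1,881.71
Local income tax: $1,881.71 × 0.0287 = $54.01
State tax withheld: $1,881.71 × 0.05 = $94.09
PFL insurance: $2,106.94 × 0.005 = $10.53
State unemployment insurance (employee share): $2,106.94 × 0.0041 = $8.64
Medicare: $2,106.94 × 0.0275 = $57.94
Employee stock purchase plan: $123.34
Union dues: $152.60
Parking deduction: $72.57
Total deductions = $132.74 + $92.49 + $54.01 + $94.09 + $10.53 + $8.64 + $57.94 + $123.34 + $152.60 + $72.57 = $798.95
Net pay = $2,106.94 − $798.95 = $1,307.99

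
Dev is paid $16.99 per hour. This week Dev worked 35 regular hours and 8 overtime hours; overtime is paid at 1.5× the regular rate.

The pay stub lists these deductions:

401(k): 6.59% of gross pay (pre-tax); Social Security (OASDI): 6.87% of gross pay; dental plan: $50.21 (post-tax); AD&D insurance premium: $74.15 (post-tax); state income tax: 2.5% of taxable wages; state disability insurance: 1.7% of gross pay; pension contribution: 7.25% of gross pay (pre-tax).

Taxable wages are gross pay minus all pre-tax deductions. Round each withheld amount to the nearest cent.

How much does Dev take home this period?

$478.02

Regular pay: 35 × $16.99 = $594.65
Overtime pay: 8 × $16.99 × 1.5 = $203.88
Gross pay = $594.65 + $203.88 = $798.53
401(k): $798.53 × 0.0659 = $52.62
Pension contribution: $798.53 × 0.0725 = $57.89
Pre-tax total = $52.62 + $57.89 = $110.51
Taxable wages = $798.53 − $110.51 = $688.02
State income tax: $688.02 × 0.025 = $17.20
State disability insurance: $798.53 × 0.017 = $13.58
Social Security (OASDI): $798.53 × 0.0687 = $54.86
Dental plan: $50.21
AD&D insurance premium: $74.15
Total deductions = $52.62 + $57.89 + $17.20 + $13.58 + $54.86 + $50.21 + $74.15 = $320.51
Net pay = $798.53 − $320.51 = $478.02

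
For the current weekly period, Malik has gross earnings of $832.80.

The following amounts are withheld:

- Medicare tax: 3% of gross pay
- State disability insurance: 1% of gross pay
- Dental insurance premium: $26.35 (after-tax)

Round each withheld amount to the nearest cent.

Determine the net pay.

$773.14

State disability insurance: $832.80 × 0.01 = $8.33
Medicare tax: $832.80 × 0.03 = $24.98
Dental insurance premium: $26.35
Total deductions = $8.33 + $24.98 + $26.35 = $59.66
Net pay = $832.80 − $59.66 = $773.14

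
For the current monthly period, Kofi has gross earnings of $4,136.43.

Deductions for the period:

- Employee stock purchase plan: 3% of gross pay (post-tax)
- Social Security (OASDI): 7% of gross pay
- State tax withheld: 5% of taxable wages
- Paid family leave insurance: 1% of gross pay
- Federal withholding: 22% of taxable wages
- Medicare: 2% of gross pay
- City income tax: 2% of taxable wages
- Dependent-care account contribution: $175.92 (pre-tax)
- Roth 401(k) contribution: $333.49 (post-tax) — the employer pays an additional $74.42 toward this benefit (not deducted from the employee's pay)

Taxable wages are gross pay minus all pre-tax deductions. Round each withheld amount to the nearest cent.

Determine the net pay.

$1,940.74

Dependent-care account contribution: $175.92
Taxable wages = $4,136.43 − $175.92 = $3,960.51
State tax withheld: $3,960.51 × 0.05 = $198.03
Federal withholding: $3,960.51 × 0.22 = $871.31
City income tax: $3,960.51 × 0.02 = $79.21
Social Security (OASDI): $4,136.43 × 0.07 = $289.55
Medicare: $4,136.43 × 0.02 = $82.73
Paid family leave insurance: $4,136.43 × 0.01 = $41.36
Employee stock purchase plan: $4,136.43 × 0.03 = $124.09
Roth 401(k) contribution: $333.49
(Employer's $74.42 toward Roth 401(k) contribution is not withheld from the employee.)
Total deductions = $175.92 + $198.03 + $871.31 + $79.21 + $289.55 + $82.73 + $41.36 + $124.09 + $333.49 = $2,195.69
Net pay = $4,136.43 − $2,195.69 = $1,940.74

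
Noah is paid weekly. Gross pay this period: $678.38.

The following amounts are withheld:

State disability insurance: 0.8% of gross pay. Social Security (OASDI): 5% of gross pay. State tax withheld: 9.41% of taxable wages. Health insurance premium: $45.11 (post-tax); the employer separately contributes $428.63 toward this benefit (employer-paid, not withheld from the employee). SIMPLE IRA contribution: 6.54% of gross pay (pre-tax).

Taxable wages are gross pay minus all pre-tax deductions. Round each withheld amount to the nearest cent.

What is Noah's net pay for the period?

SIMPLE IRA contribution: $678.38 × 0.0654 = $44.37
Taxable wages = $678.38 − $44.37 = $634.01
State tax withheld: $634.01 × 0.0941 = $59.66
Social Security (OASDI): $678.38 × 0.05 = $33.92
State disability insurance: $678.38 × 0.008 = $5.43
Health insurance premium: $45.11
(Employer's $428.63 toward health insurance premium is not withheld from the employee.)
Total deductions = $44.37 + $59.66 + $33.92 + $5.43 + $45.11 = $188.49
Net pay = $678.38 − $188.49 = $489.89

$489.89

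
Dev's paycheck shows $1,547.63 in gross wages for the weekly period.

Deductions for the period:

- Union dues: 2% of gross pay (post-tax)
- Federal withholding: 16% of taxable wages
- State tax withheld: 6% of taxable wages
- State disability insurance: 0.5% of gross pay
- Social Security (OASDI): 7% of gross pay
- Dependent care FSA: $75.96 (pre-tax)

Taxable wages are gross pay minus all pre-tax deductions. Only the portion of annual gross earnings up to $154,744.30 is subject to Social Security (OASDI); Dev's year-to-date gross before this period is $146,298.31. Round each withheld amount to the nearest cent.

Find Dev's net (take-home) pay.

$1,000.88

Dependent care FSA: $75.96
Taxable wages = $1,547.63 − $75.96 = $1,471.67
State tax withheld: $1,471.67 × 0.06 = $88.30
Federal withholding: $1,471.67 × 0.16 = $235.47
Social Security (OASDI): cap not yet reached, full $1,547.63 is subject → $1,547.63 × 0.07 = $108.33
State disability insurance: $1,547.63 × 0.005 = $7.74
Union dues: $1,547.63 × 0.02 = $30.95
Total deductions = $75.96 + $88.30 + $235.47 + $108.33 + $7.74 + $30.95 = $546.75
Net pay = $1,547.63 − $546.75 = $1,000.88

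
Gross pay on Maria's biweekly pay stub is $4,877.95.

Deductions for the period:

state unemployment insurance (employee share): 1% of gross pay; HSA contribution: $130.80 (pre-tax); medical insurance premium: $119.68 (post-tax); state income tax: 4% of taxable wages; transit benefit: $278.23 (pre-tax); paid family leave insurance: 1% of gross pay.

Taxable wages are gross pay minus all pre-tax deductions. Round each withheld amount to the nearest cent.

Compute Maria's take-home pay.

$4,072.92

HSA contribution: $130.80
Transit benefit: $278.23
Pre-tax total = $130.80 + $278.23 = $409.03
Taxable wages = $4,877.95 − $409.03 = $4,468.92
State income tax: $4,468.92 × 0.04 = $178.76
Paid family leave insurance: $4,877.95 × 0.01 = $48.78
State unemployment insurance (employee share): $4,877.95 × 0.01 = $48.78
Medical insurance premium: $119.68
Total deductions = $130.80 + $278.23 + $178.76 + $48.78 + $48.78 + $119.68 = $805.03
Net pay = $4,877.95 − $805.03 = $4,072.92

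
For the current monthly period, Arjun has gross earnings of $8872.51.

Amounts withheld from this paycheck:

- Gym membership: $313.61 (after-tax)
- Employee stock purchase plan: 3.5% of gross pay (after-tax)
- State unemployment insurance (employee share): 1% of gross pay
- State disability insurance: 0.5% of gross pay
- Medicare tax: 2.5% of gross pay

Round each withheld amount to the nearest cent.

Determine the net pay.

$7893.46

Medicare tax: $8872.51 × 0.025 = $221.81
State unemployment insurance (employee share): $8872.51 × 0.01 = $88.73
State disability insurance: $8872.51 × 0.005 = $44.36
Gym membership: $313.61
Employee stock purchase plan: $8872.51 × 0.035 = $310.54
Total deductions = $221.81 + $88.73 + $44.36 + $313.61 + $310.54 = $979.05
Net pay = $8872.51 − $979.05 = $7893.46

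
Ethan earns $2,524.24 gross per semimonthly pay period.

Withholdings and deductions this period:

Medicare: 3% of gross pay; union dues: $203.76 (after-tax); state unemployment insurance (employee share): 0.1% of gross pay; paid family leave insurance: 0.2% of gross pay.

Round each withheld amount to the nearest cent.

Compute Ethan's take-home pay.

$2,237.18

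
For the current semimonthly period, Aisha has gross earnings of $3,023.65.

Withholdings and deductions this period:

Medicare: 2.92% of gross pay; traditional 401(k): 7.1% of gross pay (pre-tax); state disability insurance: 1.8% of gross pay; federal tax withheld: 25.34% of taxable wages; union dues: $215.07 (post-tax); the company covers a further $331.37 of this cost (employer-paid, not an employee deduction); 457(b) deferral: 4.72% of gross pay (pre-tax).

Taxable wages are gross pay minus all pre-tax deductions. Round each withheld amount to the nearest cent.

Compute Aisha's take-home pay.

457(b) deferral: $3,023.65 × 0.0472 = $142.72
Traditional 401(k): $3,023.65 × 0.071 = $214.68
Pre-tax total = $142.72 + $214.68 = $357.40
Taxable wages = $3,023.65 − $357.40 = $2,666.25
Federal tax withheld: $2,666.25 × 0.2534 = $675.63
Medicare: $3,023.65 × 0.0292 = $88.29
State disability insurance: $3,023.65 × 0.018 = $54.43
Union dues: $215.07
(Employer's $331.37 toward union dues is not withheld from the employee.)
Total deductions = $142.72 + $214.68 + $675.63 + $88.29 + $54.43 + $215.07 = $1,390.82
Net pay = $3,023.65 − $1,390.82 = $1,632.83

$1,632.83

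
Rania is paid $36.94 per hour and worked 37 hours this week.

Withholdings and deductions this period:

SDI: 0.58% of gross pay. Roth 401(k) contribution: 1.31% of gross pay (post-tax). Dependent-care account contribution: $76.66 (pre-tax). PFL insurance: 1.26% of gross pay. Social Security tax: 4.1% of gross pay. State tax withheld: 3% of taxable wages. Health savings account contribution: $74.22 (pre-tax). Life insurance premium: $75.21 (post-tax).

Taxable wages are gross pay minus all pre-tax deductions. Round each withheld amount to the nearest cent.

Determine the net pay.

$1,005.12

Gross pay: 37 × $36.94 = $1,366.78
Health savings account contribution: $74.22
Dependent-care account contribution: $76.66
Pre-tax total = $74.22 + $76.66 = $150.88
Taxable wages = $1,366.78 − $150.88 = $1,215.90
State tax withheld: $1,215.90 × 0.03 = $36.48
PFL insurance: $1,366.78 × 0.0126 = $17.22
Social Security tax: $1,366.78 × 0.041 = $56.04
SDI: $1,366.78 × 0.0058 = $7.93
Roth 401(k) contribution: $1,366.78 × 0.0131 = $17.90
Life insurance premium: $75.21
Total deductions = $74.22 + $76.66 + $36.48 + $17.22 + $56.04 + $7.93 + $17.90 + $75.21 = $361.66
Net pay = $1,366.78 − $361.66 = $1,005.12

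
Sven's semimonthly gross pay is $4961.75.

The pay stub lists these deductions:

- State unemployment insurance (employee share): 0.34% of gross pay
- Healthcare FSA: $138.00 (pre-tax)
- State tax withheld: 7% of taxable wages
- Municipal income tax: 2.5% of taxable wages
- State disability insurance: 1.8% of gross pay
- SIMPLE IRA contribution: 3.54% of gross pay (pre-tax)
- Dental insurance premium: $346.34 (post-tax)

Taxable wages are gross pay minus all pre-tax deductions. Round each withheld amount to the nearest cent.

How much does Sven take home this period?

$3754.01

Healthcare FSA: $138.00
SIMPLE IRA contribution: $4961.75 × 0.0354 = $175.65
Pre-tax total = $138.00 + $175.65 = $313.65
Taxable wages = $4961.75 − $313.65 = $4648.10
State tax withheld: $4648.10 × 0.07 = $325.37
Municipal income tax: $4648.10 × 0.025 = $116.20
State disability insurance: $4961.75 × 0.018 = $89.31
State unemployment insurance (employee share): $4961.75 × 0.0034 = $16.87
Dental insurance premium: $346.34
Total deductions = $138.00 + $175.65 + $325.37 + $116.20 + $89.31 + $16.87 + $346.34 = $1207.74
Net pay = $4961.75 − $1207.74 = $3754.01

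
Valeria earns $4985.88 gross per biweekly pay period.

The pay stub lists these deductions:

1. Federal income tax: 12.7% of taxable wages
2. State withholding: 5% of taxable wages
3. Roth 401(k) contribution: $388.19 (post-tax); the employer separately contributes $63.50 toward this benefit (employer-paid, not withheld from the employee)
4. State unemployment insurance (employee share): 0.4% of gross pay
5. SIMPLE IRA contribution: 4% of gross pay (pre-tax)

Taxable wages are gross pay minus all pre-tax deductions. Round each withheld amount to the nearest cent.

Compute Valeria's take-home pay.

$3531.11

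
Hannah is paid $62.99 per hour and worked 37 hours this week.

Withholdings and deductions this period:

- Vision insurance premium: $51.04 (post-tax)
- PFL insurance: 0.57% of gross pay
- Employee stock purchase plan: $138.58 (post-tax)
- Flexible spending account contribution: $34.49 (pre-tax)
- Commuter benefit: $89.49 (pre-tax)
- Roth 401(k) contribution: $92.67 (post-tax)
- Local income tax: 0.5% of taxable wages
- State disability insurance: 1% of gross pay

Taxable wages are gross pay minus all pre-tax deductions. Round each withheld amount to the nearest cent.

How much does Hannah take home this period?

Gross pay: 37 × $62.99 = $2330.63
Commuter benefit: $89.49
Flexible spending account contribution: $34.49
Pre-tax total = $89.49 + $34.49 = $123.98
Taxable wages = $2330.63 − $123.98 = $2206.65
Local income tax: $2206.65 × 0.005 = $11.03
State disability insurance: $2330.63 × 0.01 = $23.31
PFL insurance: $2330.63 × 0.0057 = $13.28
Vision insurance premium: $51.04
Roth 401(k) contribution: $92.67
Employee stock purchase plan: $138.58
Total deductions = $89.49 + $34.49 + $11.03 + $23.31 + $13.28 + $51.04 + $92.67 + $138.58 = $453.89
Net pay = $2330.63 − $453.89 = $1876.74

$1876.74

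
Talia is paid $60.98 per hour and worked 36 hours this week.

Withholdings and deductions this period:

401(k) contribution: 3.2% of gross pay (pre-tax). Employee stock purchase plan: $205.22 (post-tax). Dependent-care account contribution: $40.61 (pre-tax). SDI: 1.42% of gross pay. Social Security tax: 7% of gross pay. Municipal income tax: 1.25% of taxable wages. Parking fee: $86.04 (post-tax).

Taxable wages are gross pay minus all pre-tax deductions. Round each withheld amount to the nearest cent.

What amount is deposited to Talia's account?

Gross pay: 36 × $60.98 = $2,195.28
Dependent-care account contribution: $40.61
401(k) contribution: $2,195.28 × 0.032 = $70.25
Pre-tax total = $40.61 + $70.25 = $110.86
Taxable wages = $2,195.28 − $110.86 = $2,084.42
Municipal income tax: $2,084.42 × 0.0125 = $26.06
SDI: $2,195.28 × 0.0142 = $31.17
Social Security tax: $2,195.28 × 0.07 = $153.67
Parking fee: $86.04
Employee stock purchase plan: $205.22
Total deductions = $40.61 + $70.25 + $26.06 + $31.17 + $153.67 + $86.04 + $205.22 = $613.02
Net pay = $2,195.28 − $613.02 = $1,582.26

$1,582.26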